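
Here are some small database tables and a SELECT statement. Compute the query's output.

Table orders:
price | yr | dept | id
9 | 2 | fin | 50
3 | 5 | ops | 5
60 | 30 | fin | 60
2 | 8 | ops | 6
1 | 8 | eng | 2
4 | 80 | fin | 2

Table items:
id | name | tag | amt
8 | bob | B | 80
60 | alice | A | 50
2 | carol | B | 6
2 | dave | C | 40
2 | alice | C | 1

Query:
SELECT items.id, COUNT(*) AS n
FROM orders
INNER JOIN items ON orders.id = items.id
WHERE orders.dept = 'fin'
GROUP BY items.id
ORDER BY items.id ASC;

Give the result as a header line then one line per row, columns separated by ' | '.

== RESULT ==
items.id | n
2 | 3
60 | 1

Derivation:
After JOIN items (7 rows):
orders.price | orders.yr | orders.dept | orders.id | items.id | items.name | items.tag | items.amt
60 | 30 | fin | 60 | 60 | alice | A | 50
1 | 8 | eng | 2 | 2 | carol | B | 6
1 | 8 | eng | 2 | 2 | dave | C | 40
1 | 8 | eng | 2 | 2 | alice | C | 1
4 | 80 | fin | 2 | 2 | carol | B | 6
4 | 80 | fin | 2 | 2 | dave | C | 40
4 | 80 | fin | 2 | 2 | alice | C | 1
After WHERE (4 rows):
orders.price | orders.yr | orders.dept | orders.id | items.id | items.name | items.tag | items.amt
60 | 30 | fin | 60 | 60 | alice | A | 50
4 | 80 | fin | 2 | 2 | carol | B | 6
4 | 80 | fin | 2 | 2 | dave | C | 40
4 | 80 | fin | 2 | 2 | alice | C | 1
After GROUP BY (2 rows):
items.id | n
60 | 1
2 | 3
After ORDER BY (2 rows):
items.id | n
2 | 3
60 | 1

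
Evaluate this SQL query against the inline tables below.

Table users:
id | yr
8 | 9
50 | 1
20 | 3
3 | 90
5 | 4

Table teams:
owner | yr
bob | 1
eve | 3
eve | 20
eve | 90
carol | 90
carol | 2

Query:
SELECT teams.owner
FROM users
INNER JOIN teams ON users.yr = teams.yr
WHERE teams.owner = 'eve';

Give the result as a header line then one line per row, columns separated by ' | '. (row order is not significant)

After JOIN teams (4 rows):
users.id | users.yr | teams.owner | teams.yr
50 | 1 | bob | 1
20 | 3 | eve | 3
3 | 90 | eve | 90
3 | 90 | carol | 90
After WHERE (2 rows):
users.id | users.yr | teams.owner | teams.yr
20 | 3 | eve | 3
3 | 90 | eve | 90
After SELECT (2 rows):
teams.owner
eve
eve

== RESULT ==
teams.owner
eve
eve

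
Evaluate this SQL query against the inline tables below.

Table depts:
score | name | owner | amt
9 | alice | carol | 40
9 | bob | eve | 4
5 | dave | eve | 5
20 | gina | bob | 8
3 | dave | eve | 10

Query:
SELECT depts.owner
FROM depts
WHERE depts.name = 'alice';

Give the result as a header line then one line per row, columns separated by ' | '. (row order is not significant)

After WHERE (1 rows):
depts.score | depts.name | depts.owner | depts.amt
9 | alice | carol | 40
After SELECT (1 rows):
depts.owner
carol

== RESULT ==
depts.owner
carol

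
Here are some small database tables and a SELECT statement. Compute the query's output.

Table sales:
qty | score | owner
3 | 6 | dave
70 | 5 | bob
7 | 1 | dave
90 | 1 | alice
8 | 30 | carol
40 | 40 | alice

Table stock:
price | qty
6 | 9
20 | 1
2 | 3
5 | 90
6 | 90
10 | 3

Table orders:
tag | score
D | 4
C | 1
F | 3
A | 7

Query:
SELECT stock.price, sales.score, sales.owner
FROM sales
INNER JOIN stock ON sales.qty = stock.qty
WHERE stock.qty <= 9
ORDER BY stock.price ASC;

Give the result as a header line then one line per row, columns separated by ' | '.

After JOIN stock (4 rows):
sales.qty | sales.score | sales.owner | stock.price | stock.qty
3 | 6 | dave | 2 | 3
3 | 6 | dave | 10 | 3
90 | 1 | alice | 5 | 90
90 | 1 | alice | 6 | 90
After WHERE (2 rows):
sales.qty | sales.score | sales.owner | stock.price | stock.qty
3 | 6 | dave | 2 | 3
3 | 6 | dave | 10 | 3
After SELECT (2 rows):
stock.price | sales.score | sales.owner
2 | 6 | dave
10 | 6 | dave
After ORDER BY (2 rows):
stock.price | sales.score | sales.owner
2 | 6 | dave
10 | 6 | dave

== RESULT ==
stock.price | sales.score | sales.owner
2 | 6 | dave
10 | 6 | dave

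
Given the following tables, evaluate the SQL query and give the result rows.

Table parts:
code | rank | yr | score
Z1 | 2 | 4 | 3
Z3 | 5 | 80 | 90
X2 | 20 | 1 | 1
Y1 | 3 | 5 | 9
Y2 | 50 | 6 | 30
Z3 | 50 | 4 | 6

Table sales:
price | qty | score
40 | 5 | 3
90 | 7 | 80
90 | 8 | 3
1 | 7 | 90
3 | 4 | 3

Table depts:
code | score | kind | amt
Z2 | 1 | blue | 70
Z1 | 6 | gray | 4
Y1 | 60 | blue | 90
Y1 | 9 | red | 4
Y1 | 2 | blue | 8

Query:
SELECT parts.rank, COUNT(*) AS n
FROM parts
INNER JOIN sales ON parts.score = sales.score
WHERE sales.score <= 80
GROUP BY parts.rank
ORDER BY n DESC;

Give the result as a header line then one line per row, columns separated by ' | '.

After JOIN sales (4 rows):
parts.code | parts.rank | parts.yr | parts.score | sales.price | sales.qty | sales.score
Z1 | 2 | 4 | 3 | 40 | 5 | 3
Z1 | 2 | 4 | 3 | 90 | 8 | 3
Z1 | 2 | 4 | 3 | 3 | 4 | 3
Z3 | 5 | 80 | 90 | 1 | 7 | 90
After WHERE (3 rows):
parts.code | parts.rank | parts.yr | parts.score | sales.price | sales.qty | sales.score
Z1 | 2 | 4 | 3 | 40 | 5 | 3
Z1 | 2 | 4 | 3 | 90 | 8 | 3
Z1 | 2 | 4 | 3 | 3 | 4 | 3
After GROUP BY (1 rows):
parts.rank | n
2 | 3
After ORDER BY (1 rows):
parts.rank | n
2 | 3

== RESULT ==
parts.rank | n
2 | 3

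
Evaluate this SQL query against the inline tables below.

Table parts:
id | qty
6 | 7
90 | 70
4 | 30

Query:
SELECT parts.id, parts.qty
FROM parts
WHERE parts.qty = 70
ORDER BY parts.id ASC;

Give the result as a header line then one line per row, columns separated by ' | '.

After WHERE (1 rows):
parts.id | parts.qty
90 | 70
After SELECT (1 rows):
parts.id | parts.qty
90 | 70
After ORDER BY (1 rows):
parts.id | parts.qty
90 | 70

== RESULT ==
parts.id | parts.qty
90 | 70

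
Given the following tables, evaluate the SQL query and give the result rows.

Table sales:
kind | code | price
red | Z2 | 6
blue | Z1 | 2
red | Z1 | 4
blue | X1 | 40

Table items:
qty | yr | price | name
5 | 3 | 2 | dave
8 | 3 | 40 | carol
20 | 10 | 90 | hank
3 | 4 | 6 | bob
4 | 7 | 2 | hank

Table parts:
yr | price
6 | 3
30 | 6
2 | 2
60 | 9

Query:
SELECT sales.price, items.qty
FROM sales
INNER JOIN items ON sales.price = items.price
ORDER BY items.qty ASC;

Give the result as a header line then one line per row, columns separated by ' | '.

After JOIN items (4 rows):
sales.kind | sales.code | sales.price | items.qty | items.yr | items.price | items.name
red | Z2 | 6 | 3 | 4 | 6 | bob
blue | Z1 | 2 | 5 | 3 | 2 | dave
blue | Z1 | 2 | 4 | 7 | 2 | hank
blue | X1 | 40 | 8 | 3 | 40 | carol
After SELECT (4 rows):
sales.price | items.qty
6 | 3
2 | 5
2 | 4
40 | 8
After ORDER BY (4 rows):
sales.price | items.qty
6 | 3
2 | 4
2 | 5
40 | 8

== RESULT ==
sales.price | items.qty
6 | 3
2 | 4
2 | 5
40 | 8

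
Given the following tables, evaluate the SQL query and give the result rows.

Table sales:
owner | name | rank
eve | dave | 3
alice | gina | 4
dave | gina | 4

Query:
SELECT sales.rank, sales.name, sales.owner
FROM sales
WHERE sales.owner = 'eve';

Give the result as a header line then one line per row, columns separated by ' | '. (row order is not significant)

After WHERE (1 rows):
sales.owner | sales.name | sales.rank
eve | dave | 3
After SELECT (1 rows):
sales.rank | sales.name | sales.owner
3 | dave | eve

== RESULT ==
sales.rank | sales.name | sales.owner
3 | dave | eve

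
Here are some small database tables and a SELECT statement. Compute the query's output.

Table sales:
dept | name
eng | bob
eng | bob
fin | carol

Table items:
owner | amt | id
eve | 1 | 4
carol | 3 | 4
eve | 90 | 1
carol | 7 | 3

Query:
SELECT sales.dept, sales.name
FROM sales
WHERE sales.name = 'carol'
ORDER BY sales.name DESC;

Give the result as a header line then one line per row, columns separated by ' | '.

== RESULT ==
sales.dept | sales.name
fin | carol

Derivation:
After WHERE (1 rows):
sales.dept | sales.name
fin | carol
After SELECT (1 rows):
sales.dept | sales.name
fin | carol
After ORDER BY (1 rows):
sales.dept | sales.name
fin | carol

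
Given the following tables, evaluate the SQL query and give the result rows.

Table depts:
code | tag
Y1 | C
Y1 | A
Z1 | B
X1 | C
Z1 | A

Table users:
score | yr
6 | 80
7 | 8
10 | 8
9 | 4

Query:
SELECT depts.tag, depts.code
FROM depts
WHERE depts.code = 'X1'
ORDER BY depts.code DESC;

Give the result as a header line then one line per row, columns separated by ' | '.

== RESULT ==
depts.tag | depts.code
C | X1

Derivation:
After WHERE (1 rows):
depts.code | depts.tag
X1 | C
After SELECT (1 rows):
depts.tag | depts.code
C | X1
After ORDER BY (1 rows):
depts.tag | depts.code
C | X1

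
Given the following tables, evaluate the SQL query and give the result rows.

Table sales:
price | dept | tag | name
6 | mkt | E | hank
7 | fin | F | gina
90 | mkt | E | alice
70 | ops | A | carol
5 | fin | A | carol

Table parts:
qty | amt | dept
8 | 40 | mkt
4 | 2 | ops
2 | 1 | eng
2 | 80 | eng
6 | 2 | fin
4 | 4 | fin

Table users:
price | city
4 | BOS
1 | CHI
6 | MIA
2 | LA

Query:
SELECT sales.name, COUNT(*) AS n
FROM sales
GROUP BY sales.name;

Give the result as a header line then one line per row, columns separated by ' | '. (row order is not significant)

After GROUP BY (4 rows):
sales.name | n
hank | 1
gina | 1
alice | 1
carol | 2

== RESULT ==
sales.name | n
hank | 1
gina | 1
alice | 1
carol | 2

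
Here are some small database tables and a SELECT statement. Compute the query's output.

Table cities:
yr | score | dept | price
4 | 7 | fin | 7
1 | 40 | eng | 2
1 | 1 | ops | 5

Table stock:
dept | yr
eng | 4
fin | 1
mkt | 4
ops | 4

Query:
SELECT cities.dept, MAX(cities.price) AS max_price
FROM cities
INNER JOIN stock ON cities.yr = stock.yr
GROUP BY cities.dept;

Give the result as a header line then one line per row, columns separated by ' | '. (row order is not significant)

== RESULT ==
cities.dept | max_price
fin | 7
eng | 2
ops | 5

Derivation:
After JOIN stock (5 rows):
cities.yr | cities.score | cities.dept | cities.price | stock.dept | stock.yr
4 | 7 | fin | 7 | eng | 4
4 | 7 | fin | 7 | mkt | 4
4 | 7 | fin | 7 | ops | 4
1 | 40 | eng | 2 | fin | 1
1 | 1 | ops | 5 | fin | 1
After GROUP BY (3 rows):
cities.dept | max_price
fin | 7
eng | 2
ops | 5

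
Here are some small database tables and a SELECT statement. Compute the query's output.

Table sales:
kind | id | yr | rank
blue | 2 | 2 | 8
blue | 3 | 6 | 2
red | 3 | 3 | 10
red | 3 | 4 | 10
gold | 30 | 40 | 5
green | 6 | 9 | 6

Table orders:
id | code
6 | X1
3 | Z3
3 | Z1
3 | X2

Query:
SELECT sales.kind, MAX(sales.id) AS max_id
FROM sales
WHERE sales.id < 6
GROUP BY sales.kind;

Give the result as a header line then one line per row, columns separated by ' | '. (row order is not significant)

After WHERE (4 rows):
sales.kind | sales.id | sales.yr | sales.rank
blue | 2 | 2 | 8
blue | 3 | 6 | 2
red | 3 | 3 | 10
red | 3 | 4 | 10
After GROUP BY (2 rows):
sales.kind | max_id
blue | 3
red | 3

== RESULT ==
sales.kind | max_id
blue | 3
red | 3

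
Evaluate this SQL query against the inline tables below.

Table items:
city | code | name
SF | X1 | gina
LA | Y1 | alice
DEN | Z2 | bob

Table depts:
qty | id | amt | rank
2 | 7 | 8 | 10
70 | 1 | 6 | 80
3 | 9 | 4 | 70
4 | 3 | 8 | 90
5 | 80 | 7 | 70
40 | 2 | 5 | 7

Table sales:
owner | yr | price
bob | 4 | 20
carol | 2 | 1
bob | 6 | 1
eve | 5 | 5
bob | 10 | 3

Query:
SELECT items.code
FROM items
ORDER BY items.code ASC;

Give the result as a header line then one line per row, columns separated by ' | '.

After SELECT (3 rows):
items.code
X1
Y1
Z2
After ORDER BY (3 rows):
items.code
X1
Y1
Z2

== RESULT ==
items.code
X1
Y1
Z2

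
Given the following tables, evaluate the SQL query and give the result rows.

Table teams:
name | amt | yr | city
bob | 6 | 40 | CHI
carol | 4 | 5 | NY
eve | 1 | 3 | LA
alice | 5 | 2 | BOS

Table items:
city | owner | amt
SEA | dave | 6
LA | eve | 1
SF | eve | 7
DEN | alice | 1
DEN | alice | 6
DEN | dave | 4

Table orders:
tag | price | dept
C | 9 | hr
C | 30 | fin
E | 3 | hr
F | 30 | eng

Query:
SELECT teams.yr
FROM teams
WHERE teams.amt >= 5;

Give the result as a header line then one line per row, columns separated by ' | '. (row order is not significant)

== RESULT ==
teams.yr
40
2

Derivation:
After WHERE (2 rows):
teams.name | teams.amt | teams.yr | teams.city
bob | 6 | 40 | CHI
alice | 5 | 2 | BOS
After SELECT (2 rows):
teams.yr
40
2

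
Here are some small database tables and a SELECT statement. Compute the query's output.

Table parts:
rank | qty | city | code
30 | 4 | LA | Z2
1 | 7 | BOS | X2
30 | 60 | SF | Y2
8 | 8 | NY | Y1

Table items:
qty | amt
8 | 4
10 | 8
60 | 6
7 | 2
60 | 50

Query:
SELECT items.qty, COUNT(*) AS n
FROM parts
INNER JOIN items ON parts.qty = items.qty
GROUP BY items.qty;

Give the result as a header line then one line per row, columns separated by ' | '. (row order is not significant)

== RESULT ==
items.qty | n
7 | 1
60 | 2
8 | 1

Derivation:
After JOIN items (4 rows):
parts.rank | parts.qty | parts.city | parts.code | items.qty | items.amt
1 | 7 | BOS | X2 | 7 | 2
30 | 60 | SF | Y2 | 60 | 6
30 | 60 | SF | Y2 | 60 | 50
8 | 8 | NY | Y1 | 8 | 4
After GROUP BY (3 rows):
items.qty | n
7 | 1
60 | 2
8 | 1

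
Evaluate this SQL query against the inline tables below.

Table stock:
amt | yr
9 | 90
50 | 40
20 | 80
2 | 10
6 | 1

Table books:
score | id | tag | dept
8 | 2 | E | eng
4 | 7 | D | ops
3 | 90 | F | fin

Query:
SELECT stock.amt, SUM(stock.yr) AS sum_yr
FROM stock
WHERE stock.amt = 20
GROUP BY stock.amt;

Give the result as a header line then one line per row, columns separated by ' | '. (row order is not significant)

== RESULT ==
stock.amt | sum_yr
20 | 80

Derivation:
After WHERE (1 rows):
stock.amt | stock.yr
20 | 80
After GROUP BY (1 rows):
stock.amt | sum_yr
20 | 80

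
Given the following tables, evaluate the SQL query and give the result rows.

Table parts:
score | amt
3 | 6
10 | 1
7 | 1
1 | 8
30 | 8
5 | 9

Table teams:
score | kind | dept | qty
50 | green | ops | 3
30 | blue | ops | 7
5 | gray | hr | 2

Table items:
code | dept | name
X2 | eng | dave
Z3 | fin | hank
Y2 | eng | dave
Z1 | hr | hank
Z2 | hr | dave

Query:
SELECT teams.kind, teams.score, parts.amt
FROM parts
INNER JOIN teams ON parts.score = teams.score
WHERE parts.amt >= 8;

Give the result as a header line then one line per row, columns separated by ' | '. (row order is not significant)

== RESULT ==
teams.kind | teams.score | parts.amt
blue | 30 | 8
gray | 5 | 9

Derivation:
After JOIN teams (2 rows):
parts.score | parts.amt | teams.score | teams.kind | teams.dept | teams.qty
30 | 8 | 30 | blue | ops | 7
5 | 9 | 5 | gray | hr | 2
After WHERE (2 rows):
parts.score | parts.amt | teams.score | teams.kind | teams.dept | teams.qty
30 | 8 | 30 | blue | ops | 7
5 | 9 | 5 | gray | hr | 2
After SELECT (2 rows):
teams.kind | teams.score | parts.amt
blue | 30 | 8
gray | 5 | 9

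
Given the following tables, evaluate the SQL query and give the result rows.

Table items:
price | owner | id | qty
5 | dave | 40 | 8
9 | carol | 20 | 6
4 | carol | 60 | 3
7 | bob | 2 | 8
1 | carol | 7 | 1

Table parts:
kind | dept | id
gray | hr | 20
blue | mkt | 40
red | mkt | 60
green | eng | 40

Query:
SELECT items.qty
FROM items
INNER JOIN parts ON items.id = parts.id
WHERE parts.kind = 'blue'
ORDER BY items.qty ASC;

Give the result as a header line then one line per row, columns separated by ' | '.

== RESULT ==
items.qty
8

Derivation:
After JOIN parts (4 rows):
items.price | items.owner | items.id | items.qty | parts.kind | parts.dept | parts.id
5 | dave | 40 | 8 | blue | mkt | 40
5 | dave | 40 | 8 | green | eng | 40
9 | carol | 20 | 6 | gray | hr | 20
4 | carol | 60 | 3 | red | mkt | 60
After WHERE (1 rows):
items.price | items.owner | items.id | items.qty | parts.kind | parts.dept | parts.id
5 | dave | 40 | 8 | blue | mkt | 40
After SELECT (1 rows):
items.qty
8
After ORDER BY (1 rows):
items.qty
8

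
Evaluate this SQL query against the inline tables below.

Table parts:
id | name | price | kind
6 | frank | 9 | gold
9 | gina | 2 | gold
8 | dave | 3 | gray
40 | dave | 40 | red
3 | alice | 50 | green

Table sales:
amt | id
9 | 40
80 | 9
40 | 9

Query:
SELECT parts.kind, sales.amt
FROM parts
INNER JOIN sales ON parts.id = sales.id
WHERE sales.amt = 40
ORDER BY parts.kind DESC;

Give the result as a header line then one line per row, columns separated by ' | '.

== RESULT ==
parts.kind | sales.amt
gold | 40

Derivation:
After JOIN sales (3 rows):
parts.id | parts.name | parts.price | parts.kind | sales.amt | sales.id
9 | gina | 2 | gold | 80 | 9
9 | gina | 2 | gold | 40 | 9
40 | dave | 40 | red | 9 | 40
After WHERE (1 rows):
parts.id | parts.name | parts.price | parts.kind | sales.amt | sales.id
9 | gina | 2 | gold | 40 | 9
After SELECT (1 rows):
parts.kind | sales.amt
gold | 40
After ORDER BY (1 rows):
parts.kind | sales.amt
gold | 40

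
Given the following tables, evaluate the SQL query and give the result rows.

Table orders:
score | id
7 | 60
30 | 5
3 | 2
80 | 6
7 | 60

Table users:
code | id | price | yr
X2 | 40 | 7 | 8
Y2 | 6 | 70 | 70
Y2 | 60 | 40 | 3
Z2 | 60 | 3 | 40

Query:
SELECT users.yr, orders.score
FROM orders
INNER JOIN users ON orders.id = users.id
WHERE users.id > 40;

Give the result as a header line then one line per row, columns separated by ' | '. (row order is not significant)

== RESULT ==
users.yr | orders.score
3 | 7
40 | 7
3 | 7
40 | 7

Derivation:
After JOIN users (5 rows):
orders.score | orders.id | users.code | users.id | users.price | users.yr
7 | 60 | Y2 | 60 | 40 | 3
7 | 60 | Z2 | 60 | 3 | 40
80 | 6 | Y2 | 6 | 70 | 70
7 | 60 | Y2 | 60 | 40 | 3
7 | 60 | Z2 | 60 | 3 | 40
After WHERE (4 rows):
orders.score | orders.id | users.code | users.id | users.price | users.yr
7 | 60 | Y2 | 60 | 40 | 3
7 | 60 | Z2 | 60 | 3 | 40
7 | 60 | Y2 | 60 | 40 | 3
7 | 60 | Z2 | 60 | 3 | 40
After SELECT (4 rows):
users.yr | orders.score
3 | 7
40 | 7
3 | 7
40 | 7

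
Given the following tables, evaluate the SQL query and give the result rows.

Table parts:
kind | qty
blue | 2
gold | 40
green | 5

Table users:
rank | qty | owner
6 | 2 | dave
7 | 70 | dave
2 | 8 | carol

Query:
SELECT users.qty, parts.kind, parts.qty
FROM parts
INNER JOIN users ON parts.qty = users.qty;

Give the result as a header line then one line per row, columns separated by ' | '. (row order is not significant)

== RESULT ==
users.qty | parts.kind | parts.qty
2 | blue | 2

Derivation:
After JOIN users (1 rows):
parts.kind | parts.qty | users.rank | users.qty | users.owner
blue | 2 | 6 | 2 | dave
After SELECT (1 rows):
users.qty | parts.kind | parts.qty
2 | blue | 2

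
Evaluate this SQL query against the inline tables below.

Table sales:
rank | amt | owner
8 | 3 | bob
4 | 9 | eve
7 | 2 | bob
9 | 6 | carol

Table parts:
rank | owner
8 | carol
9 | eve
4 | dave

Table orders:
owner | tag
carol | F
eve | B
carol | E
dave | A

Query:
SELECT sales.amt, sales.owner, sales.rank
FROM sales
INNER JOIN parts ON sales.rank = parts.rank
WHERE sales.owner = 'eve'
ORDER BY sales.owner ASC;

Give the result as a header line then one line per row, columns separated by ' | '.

After JOIN parts (3 rows):
sales.rank | sales.amt | sales.owner | parts.rank | parts.owner
8 | 3 | bob | 8 | carol
4 | 9 | eve | 4 | dave
9 | 6 | carol | 9 | eve
After WHERE (1 rows):
sales.rank | sales.amt | sales.owner | parts.rank | parts.owner
4 | 9 | eve | 4 | dave
After SELECT (1 rows):
sales.amt | sales.owner | sales.rank
9 | eve | 4
After ORDER BY (1 rows):
sales.amt | sales.owner | sales.rank
9 | eve | 4

== RESULT ==
sales.amt | sales.owner | sales.rank
9 | eve | 4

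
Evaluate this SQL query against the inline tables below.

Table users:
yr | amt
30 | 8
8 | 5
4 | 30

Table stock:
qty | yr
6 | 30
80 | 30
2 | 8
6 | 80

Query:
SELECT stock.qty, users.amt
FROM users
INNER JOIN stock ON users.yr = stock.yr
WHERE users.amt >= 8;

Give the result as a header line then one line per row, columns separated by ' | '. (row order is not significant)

== RESULT ==
stock.qty | users.amt
6 | 8
80 | 8

Derivation:
After JOIN stock (3 rows):
users.yr | users.amt | stock.qty | stock.yr
30 | 8 | 6 | 30
30 | 8 | 80 | 30
8 | 5 | 2 | 8
After WHERE (2 rows):
users.yr | users.amt | stock.qty | stock.yr
30 | 8 | 6 | 30
30 | 8 | 80 | 30
After SELECT (2 rows):
stock.qty | users.amt
6 | 8
80 | 8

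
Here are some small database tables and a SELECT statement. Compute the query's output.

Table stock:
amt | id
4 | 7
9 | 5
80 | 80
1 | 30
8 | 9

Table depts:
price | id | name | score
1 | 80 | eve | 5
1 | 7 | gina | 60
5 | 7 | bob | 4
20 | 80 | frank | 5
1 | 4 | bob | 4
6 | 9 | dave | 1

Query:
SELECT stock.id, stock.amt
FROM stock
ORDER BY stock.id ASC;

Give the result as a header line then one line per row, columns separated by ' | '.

After SELECT (5 rows):
stock.id | stock.amt
7 | 4
5 | 9
80 | 80
30 | 1
9 | 8
After ORDER BY (5 rows):
stock.id | stock.amt
5 | 9
7 | 4
9 | 8
30 | 1
80 | 80

== RESULT ==
stock.id | stock.amt
5 | 9
7 | 4
9 | 8
30 | 1
80 | 80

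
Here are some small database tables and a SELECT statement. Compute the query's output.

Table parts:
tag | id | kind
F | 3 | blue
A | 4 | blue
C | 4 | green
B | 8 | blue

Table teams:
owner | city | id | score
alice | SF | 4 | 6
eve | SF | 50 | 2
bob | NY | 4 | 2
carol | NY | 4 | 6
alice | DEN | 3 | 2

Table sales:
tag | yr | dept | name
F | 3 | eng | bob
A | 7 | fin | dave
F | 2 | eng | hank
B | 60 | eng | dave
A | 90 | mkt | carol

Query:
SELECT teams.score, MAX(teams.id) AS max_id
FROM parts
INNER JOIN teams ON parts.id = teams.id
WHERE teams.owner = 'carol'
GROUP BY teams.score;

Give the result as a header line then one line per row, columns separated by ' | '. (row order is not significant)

== RESULT ==
teams.score | max_id
6 | 4

Derivation:
After JOIN teams (7 rows):
parts.tag | parts.id | parts.kind | teams.owner | teams.city | teams.id | teams.score
F | 3 | blue | alice | DEN | 3 | 2
A | 4 | blue | alice | SF | 4 | 6
A | 4 | blue | bob | NY | 4 | 2
A | 4 | blue | carol | NY | 4 | 6
C | 4 | green | alice | SF | 4 | 6
C | 4 | green | bob | NY | 4 | 2
C | 4 | green | carol | NY | 4 | 6
After WHERE (2 rows):
parts.tag | parts.id | parts.kind | teams.owner | teams.city | teams.id | teams.score
A | 4 | blue | carol | NY | 4 | 6
C | 4 | green | carol | NY | 4 | 6
After GROUP BY (1 rows):
teams.score | max_id
6 | 4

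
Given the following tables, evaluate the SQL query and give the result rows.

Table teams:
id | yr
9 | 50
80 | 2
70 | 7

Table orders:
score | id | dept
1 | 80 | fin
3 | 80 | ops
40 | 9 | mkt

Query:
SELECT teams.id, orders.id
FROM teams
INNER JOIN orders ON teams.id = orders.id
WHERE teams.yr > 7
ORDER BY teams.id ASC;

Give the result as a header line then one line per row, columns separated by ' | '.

== RESULT ==
teams.id | orders.id
9 | 9

Derivation:
After JOIN orders (3 rows):
teams.id | teams.yr | orders.score | orders.id | orders.dept
9 | 50 | 40 | 9 | mkt
80 | 2 | 1 | 80 | fin
80 | 2 | 3 | 80 | ops
After WHERE (1 rows):
teams.id | teams.yr | orders.score | orders.id | orders.dept
9 | 50 | 40 | 9 | mkt
After SELECT (1 rows):
teams.id | orders.id
9 | 9
After ORDER BY (1 rows):
teams.id | orders.id
9 | 9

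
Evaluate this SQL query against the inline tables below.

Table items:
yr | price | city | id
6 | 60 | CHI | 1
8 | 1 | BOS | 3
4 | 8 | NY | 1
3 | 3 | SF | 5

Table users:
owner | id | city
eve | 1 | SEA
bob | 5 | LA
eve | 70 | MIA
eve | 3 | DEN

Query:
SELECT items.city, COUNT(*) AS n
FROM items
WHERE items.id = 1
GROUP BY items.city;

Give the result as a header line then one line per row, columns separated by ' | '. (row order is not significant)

After WHERE (2 rows):
items.yr | items.price | items.city | items.id
6 | 60 | CHI | 1
4 | 8 | NY | 1
After GROUP BY (2 rows):
items.city | n
CHI | 1
NY | 1

== RESULT ==
items.city | n
CHI | 1
NY | 1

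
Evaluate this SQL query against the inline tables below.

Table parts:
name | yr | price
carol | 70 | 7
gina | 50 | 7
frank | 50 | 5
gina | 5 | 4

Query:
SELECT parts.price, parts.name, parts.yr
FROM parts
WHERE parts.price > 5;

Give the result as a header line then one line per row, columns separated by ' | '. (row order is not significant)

After WHERE (2 rows):
parts.name | parts.yr | parts.price
carol | 70 | 7
gina | 50 | 7
After SELECT (2 rows):
parts.price | parts.name | parts.yr
7 | carol | 70
7 | gina | 50

== RESULT ==
parts.price | parts.name | parts.yr
7 | carol | 70
7 | gina | 50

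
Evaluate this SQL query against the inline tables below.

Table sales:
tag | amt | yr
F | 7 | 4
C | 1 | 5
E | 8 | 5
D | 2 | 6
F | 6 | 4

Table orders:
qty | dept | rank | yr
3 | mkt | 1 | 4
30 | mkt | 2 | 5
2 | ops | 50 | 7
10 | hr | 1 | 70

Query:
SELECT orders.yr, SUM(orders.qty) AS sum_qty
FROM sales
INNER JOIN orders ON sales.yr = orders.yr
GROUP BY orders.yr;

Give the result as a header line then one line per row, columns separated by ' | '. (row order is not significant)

After JOIN orders (4 rows):
sales.tag | sales.amt | sales.yr | orders.qty | orders.dept | orders.rank | orders.yr
F | 7 | 4 | 3 | mkt | 1 | 4
C | 1 | 5 | 30 | mkt | 2 | 5
E | 8 | 5 | 30 | mkt | 2 | 5
F | 6 | 4 | 3 | mkt | 1 | 4
After GROUP BY (2 rows):
orders.yr | sum_qty
4 | 6
5 | 60

== RESULT ==
orders.yr | sum_qty
4 | 6
5 | 60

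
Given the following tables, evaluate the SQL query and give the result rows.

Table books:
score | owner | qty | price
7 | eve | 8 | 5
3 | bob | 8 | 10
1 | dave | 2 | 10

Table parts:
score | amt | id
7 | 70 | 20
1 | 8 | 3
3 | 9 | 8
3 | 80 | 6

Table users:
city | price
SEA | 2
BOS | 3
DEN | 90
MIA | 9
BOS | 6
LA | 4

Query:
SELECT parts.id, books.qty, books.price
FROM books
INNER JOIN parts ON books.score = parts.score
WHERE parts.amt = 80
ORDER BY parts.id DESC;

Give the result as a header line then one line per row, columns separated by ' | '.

After JOIN parts (4 rows):
books.score | books.owner | books.qty | books.price | parts.score | parts.amt | parts.id
7 | eve | 8 | 5 | 7 | 70 | 20
3 | bob | 8 | 10 | 3 | 9 | 8
3 | bob | 8 | 10 | 3 | 80 | 6
1 | dave | 2 | 10 | 1 | 8 | 3
After WHERE (1 rows):
books.score | books.owner | books.qty | books.price | parts.score | parts.amt | parts.id
3 | bob | 8 | 10 | 3 | 80 | 6
After SELECT (1 rows):
parts.id | books.qty | books.price
6 | 8 | 10
After ORDER BY (1 rows):
parts.id | books.qty | books.price
6 | 8 | 10

== RESULT ==
parts.id | books.qty | books.price
6 | 8 | 10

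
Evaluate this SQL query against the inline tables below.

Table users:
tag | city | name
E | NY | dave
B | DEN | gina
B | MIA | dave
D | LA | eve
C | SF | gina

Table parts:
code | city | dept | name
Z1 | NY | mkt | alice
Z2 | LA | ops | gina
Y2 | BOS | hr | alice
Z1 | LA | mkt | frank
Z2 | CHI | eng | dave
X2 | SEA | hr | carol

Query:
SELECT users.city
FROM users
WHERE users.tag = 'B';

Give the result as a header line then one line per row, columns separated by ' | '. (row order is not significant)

After WHERE (2 rows):
users.tag | users.city | users.name
B | DEN | gina
B | MIA | dave
After SELECT (2 rows):
users.city
DEN
MIA

== RESULT ==
users.city
DEN
MIA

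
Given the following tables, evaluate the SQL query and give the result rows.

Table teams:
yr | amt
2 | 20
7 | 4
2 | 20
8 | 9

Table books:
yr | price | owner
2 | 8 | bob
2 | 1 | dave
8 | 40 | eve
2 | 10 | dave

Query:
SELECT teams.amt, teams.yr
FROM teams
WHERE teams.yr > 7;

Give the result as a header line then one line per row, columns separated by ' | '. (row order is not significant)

After WHERE (1 rows):
teams.yr | teams.amt
8 | 9
After SELECT (1 rows):
teams.amt | teams.yr
9 | 8

== RESULT ==
teams.amt | teams.yr
9 | 8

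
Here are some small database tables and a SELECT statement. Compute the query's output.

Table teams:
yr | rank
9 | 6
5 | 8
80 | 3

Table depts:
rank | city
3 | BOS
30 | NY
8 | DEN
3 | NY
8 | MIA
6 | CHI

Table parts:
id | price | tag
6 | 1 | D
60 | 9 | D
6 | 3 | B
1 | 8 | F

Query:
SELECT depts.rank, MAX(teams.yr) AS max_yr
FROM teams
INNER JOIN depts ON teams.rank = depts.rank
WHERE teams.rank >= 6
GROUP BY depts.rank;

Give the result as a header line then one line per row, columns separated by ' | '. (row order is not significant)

After JOIN depts (5 rows):
teams.yr | teams.rank | depts.rank | depts.city
9 | 6 | 6 | CHI
5 | 8 | 8 | DEN
5 | 8 | 8 | MIA
80 | 3 | 3 | BOS
80 | 3 | 3 | NY
After WHERE (3 rows):
teams.yr | teams.rank | depts.rank | depts.city
9 | 6 | 6 | CHI
5 | 8 | 8 | DEN
5 | 8 | 8 | MIA
After GROUP BY (2 rows):
depts.rank | max_yr
6 | 9
8 | 5

== RESULT ==
depts.rank | max_yr
6 | 9
8 | 5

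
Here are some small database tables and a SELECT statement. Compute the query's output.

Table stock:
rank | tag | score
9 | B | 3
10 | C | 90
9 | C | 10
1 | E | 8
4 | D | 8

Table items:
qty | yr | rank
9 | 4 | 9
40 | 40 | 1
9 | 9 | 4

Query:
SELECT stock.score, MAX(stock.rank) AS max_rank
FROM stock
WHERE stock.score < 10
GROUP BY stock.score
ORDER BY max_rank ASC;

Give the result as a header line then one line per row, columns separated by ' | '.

After WHERE (3 rows):
stock.rank | stock.tag | stock.score
9 | B | 3
1 | E | 8
4 | D | 8
After GROUP BY (2 rows):
stock.score | max_rank
3 | 9
8 | 4
After ORDER BY (2 rows):
stock.score | max_rank
8 | 4
3 | 9

== RESULT ==
stock.score | max_rank
8 | 4
3 | 9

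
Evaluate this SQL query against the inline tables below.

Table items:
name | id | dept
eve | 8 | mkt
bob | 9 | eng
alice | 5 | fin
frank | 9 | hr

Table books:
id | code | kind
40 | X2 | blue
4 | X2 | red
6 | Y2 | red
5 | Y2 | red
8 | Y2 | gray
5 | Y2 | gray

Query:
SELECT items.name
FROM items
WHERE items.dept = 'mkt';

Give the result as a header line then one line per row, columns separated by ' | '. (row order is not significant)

After WHERE (1 rows):
items.name | items.id | items.dept
eve | 8 | mkt
After SELECT (1 rows):
items.name
eve

== RESULT ==
items.name
eve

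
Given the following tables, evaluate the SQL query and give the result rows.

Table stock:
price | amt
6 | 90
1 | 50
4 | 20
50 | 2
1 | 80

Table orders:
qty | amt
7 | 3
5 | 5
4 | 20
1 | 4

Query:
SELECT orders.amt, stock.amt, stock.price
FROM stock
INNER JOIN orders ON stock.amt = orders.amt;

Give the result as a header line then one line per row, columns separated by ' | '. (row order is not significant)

After JOIN orders (1 rows):
stock.price | stock.amt | orders.qty | orders.amt
4 | 20 | 4 | 20
After SELECT (1 rows):
orders.amt | stock.amt | stock.price
20 | 20 | 4

== RESULT ==
orders.amt | stock.amt | stock.price
20 | 20 | 4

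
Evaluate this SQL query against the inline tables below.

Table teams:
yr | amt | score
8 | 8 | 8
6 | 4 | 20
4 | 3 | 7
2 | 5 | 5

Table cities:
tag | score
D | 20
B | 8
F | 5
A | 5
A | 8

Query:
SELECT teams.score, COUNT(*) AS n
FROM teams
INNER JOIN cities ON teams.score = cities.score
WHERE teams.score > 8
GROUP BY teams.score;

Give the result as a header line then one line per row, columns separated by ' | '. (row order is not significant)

After JOIN cities (5 rows):
teams.yr | teams.amt | teams.score | cities.tag | cities.score
8 | 8 | 8 | B | 8
8 | 8 | 8 | A | 8
6 | 4 | 20 | D | 20
2 | 5 | 5 | F | 5
2 | 5 | 5 | A | 5
After WHERE (1 rows):
teams.yr | teams.amt | teams.score | cities.tag | cities.score
6 | 4 | 20 | D | 20
After GROUP BY (1 rows):
teams.score | n
20 | 1

== RESULT ==
teams.score | n
20 | 1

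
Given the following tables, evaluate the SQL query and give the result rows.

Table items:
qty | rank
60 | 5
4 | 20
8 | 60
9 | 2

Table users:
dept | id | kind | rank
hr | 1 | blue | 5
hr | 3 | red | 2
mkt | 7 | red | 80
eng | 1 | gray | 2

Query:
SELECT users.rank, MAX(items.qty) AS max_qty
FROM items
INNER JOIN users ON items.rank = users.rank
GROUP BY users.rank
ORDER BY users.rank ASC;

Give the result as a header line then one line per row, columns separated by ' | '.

== RESULT ==
users.rank | max_qty
2 | 9
5 | 60

Derivation:
After JOIN users (3 rows):
items.qty | items.rank | users.dept | users.id | users.kind | users.rank
60 | 5 | hr | 1 | blue | 5
9 | 2 | hr | 3 | red | 2
9 | 2 | eng | 1 | gray | 2
After GROUP BY (2 rows):
users.rank | max_qty
5 | 60
2 | 9
After ORDER BY (2 rows):
users.rank | max_qty
2 | 9
5 | 60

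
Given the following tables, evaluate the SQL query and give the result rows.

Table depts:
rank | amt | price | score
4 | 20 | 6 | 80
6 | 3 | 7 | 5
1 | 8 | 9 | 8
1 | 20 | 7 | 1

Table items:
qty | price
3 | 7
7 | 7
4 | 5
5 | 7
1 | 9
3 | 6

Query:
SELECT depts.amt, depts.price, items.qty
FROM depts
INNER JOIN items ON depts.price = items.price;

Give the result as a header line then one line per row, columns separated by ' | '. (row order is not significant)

== RESULT ==
depts.amt | depts.price | items.qty
20 | 6 | 3
3 | 7 | 3
3 | 7 | 7
3 | 7 | 5
8 | 9 | 1
20 | 7 | 3
20 | 7 | 7
20 | 7 | 5

Derivation:
After JOIN items (8 rows):
depts.rank | depts.amt | depts.price | depts.score | items.qty | items.price
4 | 20 | 6 | 80 | 3 | 6
6 | 3 | 7 | 5 | 3 | 7
6 | 3 | 7 | 5 | 7 | 7
6 | 3 | 7 | 5 | 5 | 7
1 | 8 | 9 | 8 | 1 | 9
1 | 20 | 7 | 1 | 3 | 7
1 | 20 | 7 | 1 | 7 | 7
1 | 20 | 7 | 1 | 5 | 7
After SELECT (8 rows):
depts.amt | depts.price | items.qty
20 | 6 | 3
3 | 7 | 3
3 | 7 | 7
3 | 7 | 5
8 | 9 | 1
20 | 7 | 3
20 | 7 | 7
20 | 7 | 5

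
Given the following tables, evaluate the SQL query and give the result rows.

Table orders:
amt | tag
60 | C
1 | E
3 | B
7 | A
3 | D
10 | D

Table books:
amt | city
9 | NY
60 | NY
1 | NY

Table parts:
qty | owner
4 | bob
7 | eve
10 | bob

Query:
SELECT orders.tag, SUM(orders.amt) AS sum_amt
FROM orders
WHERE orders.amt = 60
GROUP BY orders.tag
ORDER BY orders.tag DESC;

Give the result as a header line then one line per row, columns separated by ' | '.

After WHERE (1 rows):
orders.amt | orders.tag
60 | C
After GROUP BY (1 rows):
orders.tag | sum_amt
C | 60
After ORDER BY (1 rows):
orders.tag | sum_amt
C | 60

== RESULT ==
orders.tag | sum_amt
C | 60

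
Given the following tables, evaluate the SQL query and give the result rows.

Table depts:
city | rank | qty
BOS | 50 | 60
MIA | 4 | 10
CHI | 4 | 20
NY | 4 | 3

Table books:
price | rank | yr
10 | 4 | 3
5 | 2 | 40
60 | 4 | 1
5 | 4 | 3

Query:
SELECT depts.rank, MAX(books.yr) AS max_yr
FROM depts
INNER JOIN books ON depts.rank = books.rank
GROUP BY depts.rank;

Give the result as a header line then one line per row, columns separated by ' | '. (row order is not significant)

== RESULT ==
depts.rank | max_yr
4 | 3

Derivation:
After JOIN books (9 rows):
depts.city | depts.rank | depts.qty | books.price | books.rank | books.yr
MIA | 4 | 10 | 10 | 4 | 3
MIA | 4 | 10 | 60 | 4 | 1
MIA | 4 | 10 | 5 | 4 | 3
CHI | 4 | 20 | 10 | 4 | 3
CHI | 4 | 20 | 60 | 4 | 1
CHI | 4 | 20 | 5 | 4 | 3
NY | 4 | 3 | 10 | 4 | 3
NY | 4 | 3 | 60 | 4 | 1
NY | 4 | 3 | 5 | 4 | 3
After GROUP BY (1 rows):
depts.rank | max_yr
4 | 3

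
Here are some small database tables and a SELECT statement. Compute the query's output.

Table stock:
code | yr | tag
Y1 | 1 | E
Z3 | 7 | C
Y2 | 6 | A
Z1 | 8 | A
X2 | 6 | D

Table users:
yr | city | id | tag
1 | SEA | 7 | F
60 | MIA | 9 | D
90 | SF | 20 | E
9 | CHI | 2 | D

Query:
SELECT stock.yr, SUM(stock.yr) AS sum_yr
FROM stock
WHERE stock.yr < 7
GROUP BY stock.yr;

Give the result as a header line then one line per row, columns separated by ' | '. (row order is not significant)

== RESULT ==
stock.yr | sum_yr
1 | 1
6 | 12

Derivation:
After WHERE (3 rows):
stock.code | stock.yr | stock.tag
Y1 | 1 | E
Y2 | 6 | A
X2 | 6 | D
After GROUP BY (2 rows):
stock.yr | sum_yr
1 | 1
6 | 12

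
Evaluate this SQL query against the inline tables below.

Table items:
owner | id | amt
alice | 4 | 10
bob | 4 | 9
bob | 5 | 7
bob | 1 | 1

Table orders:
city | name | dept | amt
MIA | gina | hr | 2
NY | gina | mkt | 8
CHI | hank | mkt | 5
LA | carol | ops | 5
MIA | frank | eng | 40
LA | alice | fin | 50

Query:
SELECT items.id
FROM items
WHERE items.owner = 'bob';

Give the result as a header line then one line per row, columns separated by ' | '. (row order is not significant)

After WHERE (3 rows):
items.owner | items.id | items.amt
bob | 4 | 9
bob | 5 | 7
bob | 1 | 1
After SELECT (3 rows):
items.id
4
5
1

== RESULT ==
items.id
4
5
1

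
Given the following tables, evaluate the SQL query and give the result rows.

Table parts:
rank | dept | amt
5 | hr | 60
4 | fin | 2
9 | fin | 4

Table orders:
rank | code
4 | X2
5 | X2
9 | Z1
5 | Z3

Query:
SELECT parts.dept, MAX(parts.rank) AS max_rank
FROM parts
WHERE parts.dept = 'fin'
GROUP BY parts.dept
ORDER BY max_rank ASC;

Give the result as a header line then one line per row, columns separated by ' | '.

== RESULT ==
parts.dept | max_rank
fin | 9

Derivation:
After WHERE (2 rows):
parts.rank | parts.dept | parts.amt
4 | fin | 2
9 | fin | 4
After GROUP BY (1 rows):
parts.dept | max_rank
fin | 9
After ORDER BY (1 rows):
parts.dept | max_rank
fin | 9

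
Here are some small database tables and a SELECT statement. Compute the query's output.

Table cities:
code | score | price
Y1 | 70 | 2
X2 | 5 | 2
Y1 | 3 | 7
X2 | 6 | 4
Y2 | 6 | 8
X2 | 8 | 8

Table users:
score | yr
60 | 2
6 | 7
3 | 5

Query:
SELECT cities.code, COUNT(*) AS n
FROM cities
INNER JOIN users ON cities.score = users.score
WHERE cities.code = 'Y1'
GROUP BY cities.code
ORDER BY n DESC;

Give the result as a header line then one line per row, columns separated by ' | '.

== RESULT ==
cities.code | n
Y1 | 1

Derivation:
After JOIN users (3 rows):
cities.code | cities.score | cities.price | users.score | users.yr
Y1 | 3 | 7 | 3 | 5
X2 | 6 | 4 | 6 | 7
Y2 | 6 | 8 | 6 | 7
After WHERE (1 rows):
cities.code | cities.score | cities.price | users.score | users.yr
Y1 | 3 | 7 | 3 | 5
After GROUP BY (1 rows):
cities.code | n
Y1 | 1
After ORDER BY (1 rows):
cities.code | n
Y1 | 1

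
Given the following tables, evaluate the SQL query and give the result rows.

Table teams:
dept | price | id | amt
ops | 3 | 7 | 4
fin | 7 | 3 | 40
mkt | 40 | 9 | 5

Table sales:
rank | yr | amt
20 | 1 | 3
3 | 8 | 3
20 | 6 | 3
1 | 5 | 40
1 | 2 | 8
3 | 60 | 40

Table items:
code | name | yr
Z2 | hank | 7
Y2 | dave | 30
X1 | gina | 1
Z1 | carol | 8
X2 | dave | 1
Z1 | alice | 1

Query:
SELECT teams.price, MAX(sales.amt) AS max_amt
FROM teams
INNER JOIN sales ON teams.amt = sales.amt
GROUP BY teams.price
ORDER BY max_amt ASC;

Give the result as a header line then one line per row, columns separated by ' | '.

== RESULT ==
teams.price | max_amt
7 | 40

Derivation:
After JOIN sales (2 rows):
teams.dept | teams.price | teams.id | teams.amt | sales.rank | sales.yr | sales.amt
fin | 7 | 3 | 40 | 1 | 5 | 40
fin | 7 | 3 | 40 | 3 | 60 | 40
After GROUP BY (1 rows):
teams.price | max_amt
7 | 40
After ORDER BY (1 rows):
teams.price | max_amt
7 | 40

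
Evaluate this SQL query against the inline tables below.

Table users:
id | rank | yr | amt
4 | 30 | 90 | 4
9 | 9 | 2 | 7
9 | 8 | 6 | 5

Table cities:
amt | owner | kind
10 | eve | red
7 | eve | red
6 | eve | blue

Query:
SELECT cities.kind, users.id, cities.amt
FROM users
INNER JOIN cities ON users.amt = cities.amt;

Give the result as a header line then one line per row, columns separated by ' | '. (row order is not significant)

== RESULT ==
cities.kind | users.id | cities.amt
red | 9 | 7

Derivation:
After JOIN cities (1 rows):
users.id | users.rank | users.yr | users.amt | cities.amt | cities.owner | cities.kind
9 | 9 | 2 | 7 | 7 | eve | red
After SELECT (1 rows):
cities.kind | users.id | cities.amt
red | 9 | 7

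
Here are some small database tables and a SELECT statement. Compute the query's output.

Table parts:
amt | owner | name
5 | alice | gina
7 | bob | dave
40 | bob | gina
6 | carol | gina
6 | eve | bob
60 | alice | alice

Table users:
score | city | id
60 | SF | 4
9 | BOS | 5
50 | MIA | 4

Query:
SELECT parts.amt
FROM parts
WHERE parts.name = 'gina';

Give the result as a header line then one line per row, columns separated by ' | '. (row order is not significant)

== RESULT ==
parts.amt
5
40
6

Derivation:
After WHERE (3 rows):
parts.amt | parts.owner | parts.name
5 | alice | gina
40 | bob | gina
6 | carol | gina
After SELECT (3 rows):
parts.amt
5
40
6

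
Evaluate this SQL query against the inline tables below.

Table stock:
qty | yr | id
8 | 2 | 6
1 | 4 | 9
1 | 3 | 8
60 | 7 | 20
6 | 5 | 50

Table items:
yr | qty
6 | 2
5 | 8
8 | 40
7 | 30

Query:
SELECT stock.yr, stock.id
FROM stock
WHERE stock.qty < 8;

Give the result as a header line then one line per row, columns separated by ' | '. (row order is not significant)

== RESULT ==
stock.yr | stock.id
4 | 9
3 | 8
5 | 50

Derivation:
After WHERE (3 rows):
stock.qty | stock.yr | stock.id
1 | 4 | 9
1 | 3 | 8
6 | 5 | 50
After SELECT (3 rows):
stock.yr | stock.id
4 | 9
3 | 8
5 | 50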